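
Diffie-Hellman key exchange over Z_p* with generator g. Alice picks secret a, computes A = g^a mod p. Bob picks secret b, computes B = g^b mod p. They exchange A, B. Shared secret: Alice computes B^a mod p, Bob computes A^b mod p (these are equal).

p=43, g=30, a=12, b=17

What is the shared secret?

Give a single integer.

Answer: 35

Derivation:
A = 30^12 mod 43  (bits of 12 = 1100)
  bit 0 = 1: r = r^2 * 30 mod 43 = 1^2 * 30 = 1*30 = 30
  bit 1 = 1: r = r^2 * 30 mod 43 = 30^2 * 30 = 40*30 = 39
  bit 2 = 0: r = r^2 mod 43 = 39^2 = 16
  bit 3 = 0: r = r^2 mod 43 = 16^2 = 41
  -> A = 41
B = 30^17 mod 43  (bits of 17 = 10001)
  bit 0 = 1: r = r^2 * 30 mod 43 = 1^2 * 30 = 1*30 = 30
  bit 1 = 0: r = r^2 mod 43 = 30^2 = 40
  bit 2 = 0: r = r^2 mod 43 = 40^2 = 9
  bit 3 = 0: r = r^2 mod 43 = 9^2 = 38
  bit 4 = 1: r = r^2 * 30 mod 43 = 38^2 * 30 = 25*30 = 19
  -> B = 19
s = B^a = 19^12 mod 43  (bits of 12 = 1100)
  bit 0 = 1: r = r^2 * 19 mod 43 = 1^2 * 19 = 1*19 = 19
  bit 1 = 1: r = r^2 * 19 mod 43 = 19^2 * 19 = 17*19 = 22
  bit 2 = 0: r = r^2 mod 43 = 22^2 = 11
  bit 3 = 0: r = r^2 mod 43 = 11^2 = 35
  -> s = B^a = 35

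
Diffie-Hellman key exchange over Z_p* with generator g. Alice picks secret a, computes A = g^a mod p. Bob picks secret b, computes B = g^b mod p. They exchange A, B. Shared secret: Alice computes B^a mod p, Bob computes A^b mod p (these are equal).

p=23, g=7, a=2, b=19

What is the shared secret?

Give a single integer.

Answer: 6

Derivation:
A = 7^2 mod 23  (bits of 2 = 10)
  bit 0 = 1: r = r^2 * 7 mod 23 = 1^2 * 7 = 1*7 = 7
  bit 1 = 0: r = r^2 mod 23 = 7^2 = 3
  -> A = 3
B = 7^19 mod 23  (bits of 19 = 10011)
  bit 0 = 1: r = r^2 * 7 mod 23 = 1^2 * 7 = 1*7 = 7
  bit 1 = 0: r = r^2 mod 23 = 7^2 = 3
  bit 2 = 0: r = r^2 mod 23 = 3^2 = 9
  bit 3 = 1: r = r^2 * 7 mod 23 = 9^2 * 7 = 12*7 = 15
  bit 4 = 1: r = r^2 * 7 mod 23 = 15^2 * 7 = 18*7 = 11
  -> B = 11
s = B^a = 11^2 mod 23  (bits of 2 = 10)
  bit 0 = 1: r = r^2 * 11 mod 23 = 1^2 * 11 = 1*11 = 11
  bit 1 = 0: r = r^2 mod 23 = 11^2 = 6
  -> s = B^a = 6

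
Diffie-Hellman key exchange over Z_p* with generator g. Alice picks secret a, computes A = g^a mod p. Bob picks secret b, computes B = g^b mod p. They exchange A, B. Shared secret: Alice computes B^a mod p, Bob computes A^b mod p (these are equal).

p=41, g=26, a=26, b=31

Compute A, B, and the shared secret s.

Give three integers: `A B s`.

Answer: 36 29 5

Derivation:
A = 26^26 mod 41  (bits of 26 = 11010)
  bit 0 = 1: r = r^2 * 26 mod 41 = 1^2 * 26 = 1*26 = 26
  bit 1 = 1: r = r^2 * 26 mod 41 = 26^2 * 26 = 20*26 = 28
  bit 2 = 0: r = r^2 mod 41 = 28^2 = 5
  bit 3 = 1: r = r^2 * 26 mod 41 = 5^2 * 26 = 25*26 = 35
  bit 4 = 0: r = r^2 mod 41 = 35^2 = 36
  -> A = 36
B = 26^31 mod 41  (bits of 31 = 11111)
  bit 0 = 1: r = r^2 * 26 mod 41 = 1^2 * 26 = 1*26 = 26
  bit 1 = 1: r = r^2 * 26 mod 41 = 26^2 * 26 = 20*26 = 28
  bit 2 = 1: r = r^2 * 26 mod 41 = 28^2 * 26 = 5*26 = 7
  bit 3 = 1: r = r^2 * 26 mod 41 = 7^2 * 26 = 8*26 = 3
  bit 4 = 1: r = r^2 * 26 mod 41 = 3^2 * 26 = 9*26 = 29
  -> B = 29
s = B^a = 29^26 mod 41  (bits of 26 = 11010)
  bit 0 = 1: r = r^2 * 29 mod 41 = 1^2 * 29 = 1*29 = 29
  bit 1 = 1: r = r^2 * 29 mod 41 = 29^2 * 29 = 21*29 = 35
  bit 2 = 0: r = r^2 mod 41 = 35^2 = 36
  bit 3 = 1: r = r^2 * 29 mod 41 = 36^2 * 29 = 25*29 = 28
  bit 4 = 0: r = r^2 mod 41 = 28^2 = 5
  -> s = B^a = 5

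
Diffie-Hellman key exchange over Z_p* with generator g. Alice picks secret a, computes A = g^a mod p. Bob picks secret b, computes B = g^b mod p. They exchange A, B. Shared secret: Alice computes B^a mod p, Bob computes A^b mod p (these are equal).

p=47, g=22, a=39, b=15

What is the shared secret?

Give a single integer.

A = 22^39 mod 47  (bits of 39 = 100111)
  bit 0 = 1: r = r^2 * 22 mod 47 = 1^2 * 22 = 1*22 = 22
  bit 1 = 0: r = r^2 mod 47 = 22^2 = 14
  bit 2 = 0: r = r^2 mod 47 = 14^2 = 8
  bit 3 = 1: r = r^2 * 22 mod 47 = 8^2 * 22 = 17*22 = 45
  bit 4 = 1: r = r^2 * 22 mod 47 = 45^2 * 22 = 4*22 = 41
  bit 5 = 1: r = r^2 * 22 mod 47 = 41^2 * 22 = 36*22 = 40
  -> A = 40
B = 22^15 mod 47  (bits of 15 = 1111)
  bit 0 = 1: r = r^2 * 22 mod 47 = 1^2 * 22 = 1*22 = 22
  bit 1 = 1: r = r^2 * 22 mod 47 = 22^2 * 22 = 14*22 = 26
  bit 2 = 1: r = r^2 * 22 mod 47 = 26^2 * 22 = 18*22 = 20
  bit 3 = 1: r = r^2 * 22 mod 47 = 20^2 * 22 = 24*22 = 11
  -> B = 11
s = B^a = 11^39 mod 47  (bits of 39 = 100111)
  bit 0 = 1: r = r^2 * 11 mod 47 = 1^2 * 11 = 1*11 = 11
  bit 1 = 0: r = r^2 mod 47 = 11^2 = 27
  bit 2 = 0: r = r^2 mod 47 = 27^2 = 24
  bit 3 = 1: r = r^2 * 11 mod 47 = 24^2 * 11 = 12*11 = 38
  bit 4 = 1: r = r^2 * 11 mod 47 = 38^2 * 11 = 34*11 = 45
  bit 5 = 1: r = r^2 * 11 mod 47 = 45^2 * 11 = 4*11 = 44
  -> s = B^a = 44

Answer: 44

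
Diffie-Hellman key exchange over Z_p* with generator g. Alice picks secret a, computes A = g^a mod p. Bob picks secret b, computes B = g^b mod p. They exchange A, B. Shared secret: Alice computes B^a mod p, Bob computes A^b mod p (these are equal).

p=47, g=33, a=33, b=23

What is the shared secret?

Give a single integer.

A = 33^33 mod 47  (bits of 33 = 100001)
  bit 0 = 1: r = r^2 * 33 mod 47 = 1^2 * 33 = 1*33 = 33
  bit 1 = 0: r = r^2 mod 47 = 33^2 = 8
  bit 2 = 0: r = r^2 mod 47 = 8^2 = 17
  bit 3 = 0: r = r^2 mod 47 = 17^2 = 7
  bit 4 = 0: r = r^2 mod 47 = 7^2 = 2
  bit 5 = 1: r = r^2 * 33 mod 47 = 2^2 * 33 = 4*33 = 38
  -> A = 38
B = 33^23 mod 47  (bits of 23 = 10111)
  bit 0 = 1: r = r^2 * 33 mod 47 = 1^2 * 33 = 1*33 = 33
  bit 1 = 0: r = r^2 mod 47 = 33^2 = 8
  bit 2 = 1: r = r^2 * 33 mod 47 = 8^2 * 33 = 17*33 = 44
  bit 3 = 1: r = r^2 * 33 mod 47 = 44^2 * 33 = 9*33 = 15
  bit 4 = 1: r = r^2 * 33 mod 47 = 15^2 * 33 = 37*33 = 46
  -> B = 46
s = B^a = 46^33 mod 47  (bits of 33 = 100001)
  bit 0 = 1: r = r^2 * 46 mod 47 = 1^2 * 46 = 1*46 = 46
  bit 1 = 0: r = r^2 mod 47 = 46^2 = 1
  bit 2 = 0: r = r^2 mod 47 = 1^2 = 1
  bit 3 = 0: r = r^2 mod 47 = 1^2 = 1
  bit 4 = 0: r = r^2 mod 47 = 1^2 = 1
  bit 5 = 1: r = r^2 * 46 mod 47 = 1^2 * 46 = 1*46 = 46
  -> s = B^a = 46

Answer: 46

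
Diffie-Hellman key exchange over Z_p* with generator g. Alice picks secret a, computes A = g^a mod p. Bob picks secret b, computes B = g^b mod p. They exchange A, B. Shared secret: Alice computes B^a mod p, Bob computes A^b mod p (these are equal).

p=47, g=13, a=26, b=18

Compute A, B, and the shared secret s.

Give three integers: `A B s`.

Answer: 12 27 37

Derivation:
A = 13^26 mod 47  (bits of 26 = 11010)
  bit 0 = 1: r = r^2 * 13 mod 47 = 1^2 * 13 = 1*13 = 13
  bit 1 = 1: r = r^2 * 13 mod 47 = 13^2 * 13 = 28*13 = 35
  bit 2 = 0: r = r^2 mod 47 = 35^2 = 3
  bit 3 = 1: r = r^2 * 13 mod 47 = 3^2 * 13 = 9*13 = 23
  bit 4 = 0: r = r^2 mod 47 = 23^2 = 12
  -> A = 12
B = 13^18 mod 47  (bits of 18 = 10010)
  bit 0 = 1: r = r^2 * 13 mod 47 = 1^2 * 13 = 1*13 = 13
  bit 1 = 0: r = r^2 mod 47 = 13^2 = 28
  bit 2 = 0: r = r^2 mod 47 = 28^2 = 32
  bit 3 = 1: r = r^2 * 13 mod 47 = 32^2 * 13 = 37*13 = 11
  bit 4 = 0: r = r^2 mod 47 = 11^2 = 27
  -> B = 27
s = B^a = 27^26 mod 47  (bits of 26 = 11010)
  bit 0 = 1: r = r^2 * 27 mod 47 = 1^2 * 27 = 1*27 = 27
  bit 1 = 1: r = r^2 * 27 mod 47 = 27^2 * 27 = 24*27 = 37
  bit 2 = 0: r = r^2 mod 47 = 37^2 = 6
  bit 3 = 1: r = r^2 * 27 mod 47 = 6^2 * 27 = 36*27 = 32
  bit 4 = 0: r = r^2 mod 47 = 32^2 = 37
  -> s = B^a = 37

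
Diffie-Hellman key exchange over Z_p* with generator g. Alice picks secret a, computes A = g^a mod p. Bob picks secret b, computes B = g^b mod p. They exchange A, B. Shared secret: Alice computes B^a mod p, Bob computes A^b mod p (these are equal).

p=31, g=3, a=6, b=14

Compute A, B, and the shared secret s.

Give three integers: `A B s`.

Answer: 16 10 2

Derivation:
A = 3^6 mod 31  (bits of 6 = 110)
  bit 0 = 1: r = r^2 * 3 mod 31 = 1^2 * 3 = 1*3 = 3
  bit 1 = 1: r = r^2 * 3 mod 31 = 3^2 * 3 = 9*3 = 27
  bit 2 = 0: r = r^2 mod 31 = 27^2 = 16
  -> A = 16
B = 3^14 mod 31  (bits of 14 = 1110)
  bit 0 = 1: r = r^2 * 3 mod 31 = 1^2 * 3 = 1*3 = 3
  bit 1 = 1: r = r^2 * 3 mod 31 = 3^2 * 3 = 9*3 = 27
  bit 2 = 1: r = r^2 * 3 mod 31 = 27^2 * 3 = 16*3 = 17
  bit 3 = 0: r = r^2 mod 31 = 17^2 = 10
  -> B = 10
s = B^a = 10^6 mod 31  (bits of 6 = 110)
  bit 0 = 1: r = r^2 * 10 mod 31 = 1^2 * 10 = 1*10 = 10
  bit 1 = 1: r = r^2 * 10 mod 31 = 10^2 * 10 = 7*10 = 8
  bit 2 = 0: r = r^2 mod 31 = 8^2 = 2
  -> s = B^a = 2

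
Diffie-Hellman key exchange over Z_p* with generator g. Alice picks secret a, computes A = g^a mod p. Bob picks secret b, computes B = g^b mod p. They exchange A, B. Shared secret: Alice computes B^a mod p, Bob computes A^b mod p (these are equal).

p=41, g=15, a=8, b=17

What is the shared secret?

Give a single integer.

A = 15^8 mod 41  (bits of 8 = 1000)
  bit 0 = 1: r = r^2 * 15 mod 41 = 1^2 * 15 = 1*15 = 15
  bit 1 = 0: r = r^2 mod 41 = 15^2 = 20
  bit 2 = 0: r = r^2 mod 41 = 20^2 = 31
  bit 3 = 0: r = r^2 mod 41 = 31^2 = 18
  -> A = 18
B = 15^17 mod 41  (bits of 17 = 10001)
  bit 0 = 1: r = r^2 * 15 mod 41 = 1^2 * 15 = 1*15 = 15
  bit 1 = 0: r = r^2 mod 41 = 15^2 = 20
  bit 2 = 0: r = r^2 mod 41 = 20^2 = 31
  bit 3 = 0: r = r^2 mod 41 = 31^2 = 18
  bit 4 = 1: r = r^2 * 15 mod 41 = 18^2 * 15 = 37*15 = 22
  -> B = 22
s = B^a = 22^8 mod 41  (bits of 8 = 1000)
  bit 0 = 1: r = r^2 * 22 mod 41 = 1^2 * 22 = 1*22 = 22
  bit 1 = 0: r = r^2 mod 41 = 22^2 = 33
  bit 2 = 0: r = r^2 mod 41 = 33^2 = 23
  bit 3 = 0: r = r^2 mod 41 = 23^2 = 37
  -> s = B^a = 37

Answer: 37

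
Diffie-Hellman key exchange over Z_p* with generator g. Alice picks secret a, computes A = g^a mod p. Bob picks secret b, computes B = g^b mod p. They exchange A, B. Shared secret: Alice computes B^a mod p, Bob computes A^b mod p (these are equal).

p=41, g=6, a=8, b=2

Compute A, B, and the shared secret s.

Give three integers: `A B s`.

Answer: 10 36 18

Derivation:
A = 6^8 mod 41  (bits of 8 = 1000)
  bit 0 = 1: r = r^2 * 6 mod 41 = 1^2 * 6 = 1*6 = 6
  bit 1 = 0: r = r^2 mod 41 = 6^2 = 36
  bit 2 = 0: r = r^2 mod 41 = 36^2 = 25
  bit 3 = 0: r = r^2 mod 41 = 25^2 = 10
  -> A = 10
B = 6^2 mod 41  (bits of 2 = 10)
  bit 0 = 1: r = r^2 * 6 mod 41 = 1^2 * 6 = 1*6 = 6
  bit 1 = 0: r = r^2 mod 41 = 6^2 = 36
  -> B = 36
s = B^a = 36^8 mod 41  (bits of 8 = 1000)
  bit 0 = 1: r = r^2 * 36 mod 41 = 1^2 * 36 = 1*36 = 36
  bit 1 = 0: r = r^2 mod 41 = 36^2 = 25
  bit 2 = 0: r = r^2 mod 41 = 25^2 = 10
  bit 3 = 0: r = r^2 mod 41 = 10^2 = 18
  -> s = B^a = 18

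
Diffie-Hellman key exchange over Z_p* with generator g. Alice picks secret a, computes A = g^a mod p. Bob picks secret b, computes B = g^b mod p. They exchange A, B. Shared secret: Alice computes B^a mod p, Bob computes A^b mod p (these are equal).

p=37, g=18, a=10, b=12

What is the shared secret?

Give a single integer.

Answer: 10

Derivation:
A = 18^10 mod 37  (bits of 10 = 1010)
  bit 0 = 1: r = r^2 * 18 mod 37 = 1^2 * 18 = 1*18 = 18
  bit 1 = 0: r = r^2 mod 37 = 18^2 = 28
  bit 2 = 1: r = r^2 * 18 mod 37 = 28^2 * 18 = 7*18 = 15
  bit 3 = 0: r = r^2 mod 37 = 15^2 = 3
  -> A = 3
B = 18^12 mod 37  (bits of 12 = 1100)
  bit 0 = 1: r = r^2 * 18 mod 37 = 1^2 * 18 = 1*18 = 18
  bit 1 = 1: r = r^2 * 18 mod 37 = 18^2 * 18 = 28*18 = 23
  bit 2 = 0: r = r^2 mod 37 = 23^2 = 11
  bit 3 = 0: r = r^2 mod 37 = 11^2 = 10
  -> B = 10
s = B^a = 10^10 mod 37  (bits of 10 = 1010)
  bit 0 = 1: r = r^2 * 10 mod 37 = 1^2 * 10 = 1*10 = 10
  bit 1 = 0: r = r^2 mod 37 = 10^2 = 26
  bit 2 = 1: r = r^2 * 10 mod 37 = 26^2 * 10 = 10*10 = 26
  bit 3 = 0: r = r^2 mod 37 = 26^2 = 10
  -> s = B^a = 10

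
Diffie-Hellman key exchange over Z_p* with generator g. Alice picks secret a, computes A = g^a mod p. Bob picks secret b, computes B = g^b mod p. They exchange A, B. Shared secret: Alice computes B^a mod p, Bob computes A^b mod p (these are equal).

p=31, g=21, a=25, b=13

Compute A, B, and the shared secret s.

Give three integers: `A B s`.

A = 21^25 mod 31  (bits of 25 = 11001)
  bit 0 = 1: r = r^2 * 21 mod 31 = 1^2 * 21 = 1*21 = 21
  bit 1 = 1: r = r^2 * 21 mod 31 = 21^2 * 21 = 7*21 = 23
  bit 2 = 0: r = r^2 mod 31 = 23^2 = 2
  bit 3 = 0: r = r^2 mod 31 = 2^2 = 4
  bit 4 = 1: r = r^2 * 21 mod 31 = 4^2 * 21 = 16*21 = 26
  -> A = 26
B = 21^13 mod 31  (bits of 13 = 1101)
  bit 0 = 1: r = r^2 * 21 mod 31 = 1^2 * 21 = 1*21 = 21
  bit 1 = 1: r = r^2 * 21 mod 31 = 21^2 * 21 = 7*21 = 23
  bit 2 = 0: r = r^2 mod 31 = 23^2 = 2
  bit 3 = 1: r = r^2 * 21 mod 31 = 2^2 * 21 = 4*21 = 22
  -> B = 22
s = B^a = 22^25 mod 31  (bits of 25 = 11001)
  bit 0 = 1: r = r^2 * 22 mod 31 = 1^2 * 22 = 1*22 = 22
  bit 1 = 1: r = r^2 * 22 mod 31 = 22^2 * 22 = 19*22 = 15
  bit 2 = 0: r = r^2 mod 31 = 15^2 = 8
  bit 3 = 0: r = r^2 mod 31 = 8^2 = 2
  bit 4 = 1: r = r^2 * 22 mod 31 = 2^2 * 22 = 4*22 = 26
  -> s = B^a = 26

Answer: 26 22 26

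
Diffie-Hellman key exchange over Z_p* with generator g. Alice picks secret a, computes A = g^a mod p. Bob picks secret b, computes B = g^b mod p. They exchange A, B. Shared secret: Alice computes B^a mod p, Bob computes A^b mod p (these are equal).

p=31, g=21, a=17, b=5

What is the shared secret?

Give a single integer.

A = 21^17 mod 31  (bits of 17 = 10001)
  bit 0 = 1: r = r^2 * 21 mod 31 = 1^2 * 21 = 1*21 = 21
  bit 1 = 0: r = r^2 mod 31 = 21^2 = 7
  bit 2 = 0: r = r^2 mod 31 = 7^2 = 18
  bit 3 = 0: r = r^2 mod 31 = 18^2 = 14
  bit 4 = 1: r = r^2 * 21 mod 31 = 14^2 * 21 = 10*21 = 24
  -> A = 24
B = 21^5 mod 31  (bits of 5 = 101)
  bit 0 = 1: r = r^2 * 21 mod 31 = 1^2 * 21 = 1*21 = 21
  bit 1 = 0: r = r^2 mod 31 = 21^2 = 7
  bit 2 = 1: r = r^2 * 21 mod 31 = 7^2 * 21 = 18*21 = 6
  -> B = 6
s = B^a = 6^17 mod 31  (bits of 17 = 10001)
  bit 0 = 1: r = r^2 * 6 mod 31 = 1^2 * 6 = 1*6 = 6
  bit 1 = 0: r = r^2 mod 31 = 6^2 = 5
  bit 2 = 0: r = r^2 mod 31 = 5^2 = 25
  bit 3 = 0: r = r^2 mod 31 = 25^2 = 5
  bit 4 = 1: r = r^2 * 6 mod 31 = 5^2 * 6 = 25*6 = 26
  -> s = B^a = 26

Answer: 26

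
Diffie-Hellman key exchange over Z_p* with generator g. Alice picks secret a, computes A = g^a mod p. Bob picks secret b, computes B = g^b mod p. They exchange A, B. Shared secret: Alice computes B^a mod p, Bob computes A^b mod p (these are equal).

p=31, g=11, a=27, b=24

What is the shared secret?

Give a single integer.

Answer: 2

Derivation:
A = 11^27 mod 31  (bits of 27 = 11011)
  bit 0 = 1: r = r^2 * 11 mod 31 = 1^2 * 11 = 1*11 = 11
  bit 1 = 1: r = r^2 * 11 mod 31 = 11^2 * 11 = 28*11 = 29
  bit 2 = 0: r = r^2 mod 31 = 29^2 = 4
  bit 3 = 1: r = r^2 * 11 mod 31 = 4^2 * 11 = 16*11 = 21
  bit 4 = 1: r = r^2 * 11 mod 31 = 21^2 * 11 = 7*11 = 15
  -> A = 15
B = 11^24 mod 31  (bits of 24 = 11000)
  bit 0 = 1: r = r^2 * 11 mod 31 = 1^2 * 11 = 1*11 = 11
  bit 1 = 1: r = r^2 * 11 mod 31 = 11^2 * 11 = 28*11 = 29
  bit 2 = 0: r = r^2 mod 31 = 29^2 = 4
  bit 3 = 0: r = r^2 mod 31 = 4^2 = 16
  bit 4 = 0: r = r^2 mod 31 = 16^2 = 8
  -> B = 8
s = B^a = 8^27 mod 31  (bits of 27 = 11011)
  bit 0 = 1: r = r^2 * 8 mod 31 = 1^2 * 8 = 1*8 = 8
  bit 1 = 1: r = r^2 * 8 mod 31 = 8^2 * 8 = 2*8 = 16
  bit 2 = 0: r = r^2 mod 31 = 16^2 = 8
  bit 3 = 1: r = r^2 * 8 mod 31 = 8^2 * 8 = 2*8 = 16
  bit 4 = 1: r = r^2 * 8 mod 31 = 16^2 * 8 = 8*8 = 2
  -> s = B^a = 2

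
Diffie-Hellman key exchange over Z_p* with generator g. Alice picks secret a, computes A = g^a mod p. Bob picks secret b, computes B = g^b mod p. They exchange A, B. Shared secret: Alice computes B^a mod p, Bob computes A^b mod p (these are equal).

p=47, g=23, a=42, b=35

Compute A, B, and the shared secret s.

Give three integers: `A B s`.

A = 23^42 mod 47  (bits of 42 = 101010)
  bit 0 = 1: r = r^2 * 23 mod 47 = 1^2 * 23 = 1*23 = 23
  bit 1 = 0: r = r^2 mod 47 = 23^2 = 12
  bit 2 = 1: r = r^2 * 23 mod 47 = 12^2 * 23 = 3*23 = 22
  bit 3 = 0: r = r^2 mod 47 = 22^2 = 14
  bit 4 = 1: r = r^2 * 23 mod 47 = 14^2 * 23 = 8*23 = 43
  bit 5 = 0: r = r^2 mod 47 = 43^2 = 16
  -> A = 16
B = 23^35 mod 47  (bits of 35 = 100011)
  bit 0 = 1: r = r^2 * 23 mod 47 = 1^2 * 23 = 1*23 = 23
  bit 1 = 0: r = r^2 mod 47 = 23^2 = 12
  bit 2 = 0: r = r^2 mod 47 = 12^2 = 3
  bit 3 = 0: r = r^2 mod 47 = 3^2 = 9
  bit 4 = 1: r = r^2 * 23 mod 47 = 9^2 * 23 = 34*23 = 30
  bit 5 = 1: r = r^2 * 23 mod 47 = 30^2 * 23 = 7*23 = 20
  -> B = 20
s = B^a = 20^42 mod 47  (bits of 42 = 101010)
  bit 0 = 1: r = r^2 * 20 mod 47 = 1^2 * 20 = 1*20 = 20
  bit 1 = 0: r = r^2 mod 47 = 20^2 = 24
  bit 2 = 1: r = r^2 * 20 mod 47 = 24^2 * 20 = 12*20 = 5
  bit 3 = 0: r = r^2 mod 47 = 5^2 = 25
  bit 4 = 1: r = r^2 * 20 mod 47 = 25^2 * 20 = 14*20 = 45
  bit 5 = 0: r = r^2 mod 47 = 45^2 = 4
  -> s = B^a = 4

Answer: 16 20 4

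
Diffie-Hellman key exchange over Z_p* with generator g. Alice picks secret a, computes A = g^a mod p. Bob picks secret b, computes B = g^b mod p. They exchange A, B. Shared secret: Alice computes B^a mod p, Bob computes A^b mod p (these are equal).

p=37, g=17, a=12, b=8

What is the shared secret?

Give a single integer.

A = 17^12 mod 37  (bits of 12 = 1100)
  bit 0 = 1: r = r^2 * 17 mod 37 = 1^2 * 17 = 1*17 = 17
  bit 1 = 1: r = r^2 * 17 mod 37 = 17^2 * 17 = 30*17 = 29
  bit 2 = 0: r = r^2 mod 37 = 29^2 = 27
  bit 3 = 0: r = r^2 mod 37 = 27^2 = 26
  -> A = 26
B = 17^8 mod 37  (bits of 8 = 1000)
  bit 0 = 1: r = r^2 * 17 mod 37 = 1^2 * 17 = 1*17 = 17
  bit 1 = 0: r = r^2 mod 37 = 17^2 = 30
  bit 2 = 0: r = r^2 mod 37 = 30^2 = 12
  bit 3 = 0: r = r^2 mod 37 = 12^2 = 33
  -> B = 33
s = B^a = 33^12 mod 37  (bits of 12 = 1100)
  bit 0 = 1: r = r^2 * 33 mod 37 = 1^2 * 33 = 1*33 = 33
  bit 1 = 1: r = r^2 * 33 mod 37 = 33^2 * 33 = 16*33 = 10
  bit 2 = 0: r = r^2 mod 37 = 10^2 = 26
  bit 3 = 0: r = r^2 mod 37 = 26^2 = 10
  -> s = B^a = 10

Answer: 10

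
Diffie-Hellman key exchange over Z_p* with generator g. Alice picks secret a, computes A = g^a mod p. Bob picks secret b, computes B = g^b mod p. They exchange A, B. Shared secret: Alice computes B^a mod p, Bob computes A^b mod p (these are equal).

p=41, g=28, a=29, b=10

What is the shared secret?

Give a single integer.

Answer: 9

Derivation:
A = 28^29 mod 41  (bits of 29 = 11101)
  bit 0 = 1: r = r^2 * 28 mod 41 = 1^2 * 28 = 1*28 = 28
  bit 1 = 1: r = r^2 * 28 mod 41 = 28^2 * 28 = 5*28 = 17
  bit 2 = 1: r = r^2 * 28 mod 41 = 17^2 * 28 = 2*28 = 15
  bit 3 = 0: r = r^2 mod 41 = 15^2 = 20
  bit 4 = 1: r = r^2 * 28 mod 41 = 20^2 * 28 = 31*28 = 7
  -> A = 7
B = 28^10 mod 41  (bits of 10 = 1010)
  bit 0 = 1: r = r^2 * 28 mod 41 = 1^2 * 28 = 1*28 = 28
  bit 1 = 0: r = r^2 mod 41 = 28^2 = 5
  bit 2 = 1: r = r^2 * 28 mod 41 = 5^2 * 28 = 25*28 = 3
  bit 3 = 0: r = r^2 mod 41 = 3^2 = 9
  -> B = 9
s = B^a = 9^29 mod 41  (bits of 29 = 11101)
  bit 0 = 1: r = r^2 * 9 mod 41 = 1^2 * 9 = 1*9 = 9
  bit 1 = 1: r = r^2 * 9 mod 41 = 9^2 * 9 = 40*9 = 32
  bit 2 = 1: r = r^2 * 9 mod 41 = 32^2 * 9 = 40*9 = 32
  bit 3 = 0: r = r^2 mod 41 = 32^2 = 40
  bit 4 = 1: r = r^2 * 9 mod 41 = 40^2 * 9 = 1*9 = 9
  -> s = B^a = 9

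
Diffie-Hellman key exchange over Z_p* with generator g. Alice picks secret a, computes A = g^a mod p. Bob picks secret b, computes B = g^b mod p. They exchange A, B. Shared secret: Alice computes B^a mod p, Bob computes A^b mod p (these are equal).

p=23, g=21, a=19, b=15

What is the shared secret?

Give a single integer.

A = 21^19 mod 23  (bits of 19 = 10011)
  bit 0 = 1: r = r^2 * 21 mod 23 = 1^2 * 21 = 1*21 = 21
  bit 1 = 0: r = r^2 mod 23 = 21^2 = 4
  bit 2 = 0: r = r^2 mod 23 = 4^2 = 16
  bit 3 = 1: r = r^2 * 21 mod 23 = 16^2 * 21 = 3*21 = 17
  bit 4 = 1: r = r^2 * 21 mod 23 = 17^2 * 21 = 13*21 = 20
  -> A = 20
B = 21^15 mod 23  (bits of 15 = 1111)
  bit 0 = 1: r = r^2 * 21 mod 23 = 1^2 * 21 = 1*21 = 21
  bit 1 = 1: r = r^2 * 21 mod 23 = 21^2 * 21 = 4*21 = 15
  bit 2 = 1: r = r^2 * 21 mod 23 = 15^2 * 21 = 18*21 = 10
  bit 3 = 1: r = r^2 * 21 mod 23 = 10^2 * 21 = 8*21 = 7
  -> B = 7
s = B^a = 7^19 mod 23  (bits of 19 = 10011)
  bit 0 = 1: r = r^2 * 7 mod 23 = 1^2 * 7 = 1*7 = 7
  bit 1 = 0: r = r^2 mod 23 = 7^2 = 3
  bit 2 = 0: r = r^2 mod 23 = 3^2 = 9
  bit 3 = 1: r = r^2 * 7 mod 23 = 9^2 * 7 = 12*7 = 15
  bit 4 = 1: r = r^2 * 7 mod 23 = 15^2 * 7 = 18*7 = 11
  -> s = B^a = 11

Answer: 11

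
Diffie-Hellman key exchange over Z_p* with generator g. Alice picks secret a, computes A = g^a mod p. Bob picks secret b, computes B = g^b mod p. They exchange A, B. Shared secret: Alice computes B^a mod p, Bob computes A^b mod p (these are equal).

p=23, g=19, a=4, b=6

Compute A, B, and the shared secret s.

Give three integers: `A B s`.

Answer: 3 2 16

Derivation:
A = 19^4 mod 23  (bits of 4 = 100)
  bit 0 = 1: r = r^2 * 19 mod 23 = 1^2 * 19 = 1*19 = 19
  bit 1 = 0: r = r^2 mod 23 = 19^2 = 16
  bit 2 = 0: r = r^2 mod 23 = 16^2 = 3
  -> A = 3
B = 19^6 mod 23  (bits of 6 = 110)
  bit 0 = 1: r = r^2 * 19 mod 23 = 1^2 * 19 = 1*19 = 19
  bit 1 = 1: r = r^2 * 19 mod 23 = 19^2 * 19 = 16*19 = 5
  bit 2 = 0: r = r^2 mod 23 = 5^2 = 2
  -> B = 2
s = B^a = 2^4 mod 23  (bits of 4 = 100)
  bit 0 = 1: r = r^2 * 2 mod 23 = 1^2 * 2 = 1*2 = 2
  bit 1 = 0: r = r^2 mod 23 = 2^2 = 4
  bit 2 = 0: r = r^2 mod 23 = 4^2 = 16
  -> s = B^a = 16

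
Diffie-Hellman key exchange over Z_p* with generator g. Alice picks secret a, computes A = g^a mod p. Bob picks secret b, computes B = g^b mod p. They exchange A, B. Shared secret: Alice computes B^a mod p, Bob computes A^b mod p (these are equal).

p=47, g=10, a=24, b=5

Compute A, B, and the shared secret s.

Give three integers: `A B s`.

Answer: 37 31 16

Derivation:
A = 10^24 mod 47  (bits of 24 = 11000)
  bit 0 = 1: r = r^2 * 10 mod 47 = 1^2 * 10 = 1*10 = 10
  bit 1 = 1: r = r^2 * 10 mod 47 = 10^2 * 10 = 6*10 = 13
  bit 2 = 0: r = r^2 mod 47 = 13^2 = 28
  bit 3 = 0: r = r^2 mod 47 = 28^2 = 32
  bit 4 = 0: r = r^2 mod 47 = 32^2 = 37
  -> A = 37
B = 10^5 mod 47  (bits of 5 = 101)
  bit 0 = 1: r = r^2 * 10 mod 47 = 1^2 * 10 = 1*10 = 10
  bit 1 = 0: r = r^2 mod 47 = 10^2 = 6
  bit 2 = 1: r = r^2 * 10 mod 47 = 6^2 * 10 = 36*10 = 31
  -> B = 31
s = B^a = 31^24 mod 47  (bits of 24 = 11000)
  bit 0 = 1: r = r^2 * 31 mod 47 = 1^2 * 31 = 1*31 = 31
  bit 1 = 1: r = r^2 * 31 mod 47 = 31^2 * 31 = 21*31 = 40
  bit 2 = 0: r = r^2 mod 47 = 40^2 = 2
  bit 3 = 0: r = r^2 mod 47 = 2^2 = 4
  bit 4 = 0: r = r^2 mod 47 = 4^2 = 16
  -> s = B^a = 16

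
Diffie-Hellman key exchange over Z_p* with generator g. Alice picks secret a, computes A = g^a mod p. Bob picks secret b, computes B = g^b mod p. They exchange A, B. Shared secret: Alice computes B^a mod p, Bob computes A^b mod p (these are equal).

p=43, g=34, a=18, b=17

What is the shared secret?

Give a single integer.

Answer: 16

Derivation:
A = 34^18 mod 43  (bits of 18 = 10010)
  bit 0 = 1: r = r^2 * 34 mod 43 = 1^2 * 34 = 1*34 = 34
  bit 1 = 0: r = r^2 mod 43 = 34^2 = 38
  bit 2 = 0: r = r^2 mod 43 = 38^2 = 25
  bit 3 = 1: r = r^2 * 34 mod 43 = 25^2 * 34 = 23*34 = 8
  bit 4 = 0: r = r^2 mod 43 = 8^2 = 21
  -> A = 21
B = 34^17 mod 43  (bits of 17 = 10001)
  bit 0 = 1: r = r^2 * 34 mod 43 = 1^2 * 34 = 1*34 = 34
  bit 1 = 0: r = r^2 mod 43 = 34^2 = 38
  bit 2 = 0: r = r^2 mod 43 = 38^2 = 25
  bit 3 = 0: r = r^2 mod 43 = 25^2 = 23
  bit 4 = 1: r = r^2 * 34 mod 43 = 23^2 * 34 = 13*34 = 12
  -> B = 12
s = B^a = 12^18 mod 43  (bits of 18 = 10010)
  bit 0 = 1: r = r^2 * 12 mod 43 = 1^2 * 12 = 1*12 = 12
  bit 1 = 0: r = r^2 mod 43 = 12^2 = 15
  bit 2 = 0: r = r^2 mod 43 = 15^2 = 10
  bit 3 = 1: r = r^2 * 12 mod 43 = 10^2 * 12 = 14*12 = 39
  bit 4 = 0: r = r^2 mod 43 = 39^2 = 16
  -> s = B^a = 16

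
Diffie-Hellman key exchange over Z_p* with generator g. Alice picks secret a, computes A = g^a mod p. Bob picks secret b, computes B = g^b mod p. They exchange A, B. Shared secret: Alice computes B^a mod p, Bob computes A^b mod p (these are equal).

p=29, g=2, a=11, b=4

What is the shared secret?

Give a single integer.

Answer: 25

Derivation:
A = 2^11 mod 29  (bits of 11 = 1011)
  bit 0 = 1: r = r^2 * 2 mod 29 = 1^2 * 2 = 1*2 = 2
  bit 1 = 0: r = r^2 mod 29 = 2^2 = 4
  bit 2 = 1: r = r^2 * 2 mod 29 = 4^2 * 2 = 16*2 = 3
  bit 3 = 1: r = r^2 * 2 mod 29 = 3^2 * 2 = 9*2 = 18
  -> A = 18
B = 2^4 mod 29  (bits of 4 = 100)
  bit 0 = 1: r = r^2 * 2 mod 29 = 1^2 * 2 = 1*2 = 2
  bit 1 = 0: r = r^2 mod 29 = 2^2 = 4
  bit 2 = 0: r = r^2 mod 29 = 4^2 = 16
  -> B = 16
s = B^a = 16^11 mod 29  (bits of 11 = 1011)
  bit 0 = 1: r = r^2 * 16 mod 29 = 1^2 * 16 = 1*16 = 16
  bit 1 = 0: r = r^2 mod 29 = 16^2 = 24
  bit 2 = 1: r = r^2 * 16 mod 29 = 24^2 * 16 = 25*16 = 23
  bit 3 = 1: r = r^2 * 16 mod 29 = 23^2 * 16 = 7*16 = 25
  -> s = B^a = 25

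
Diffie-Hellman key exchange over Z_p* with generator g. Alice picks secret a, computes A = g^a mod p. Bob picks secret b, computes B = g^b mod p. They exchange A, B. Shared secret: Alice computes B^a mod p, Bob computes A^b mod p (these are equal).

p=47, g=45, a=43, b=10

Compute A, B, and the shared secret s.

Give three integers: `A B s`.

Answer: 41 37 18

Derivation:
A = 45^43 mod 47  (bits of 43 = 101011)
  bit 0 = 1: r = r^2 * 45 mod 47 = 1^2 * 45 = 1*45 = 45
  bit 1 = 0: r = r^2 mod 47 = 45^2 = 4
  bit 2 = 1: r = r^2 * 45 mod 47 = 4^2 * 45 = 16*45 = 15
  bit 3 = 0: r = r^2 mod 47 = 15^2 = 37
  bit 4 = 1: r = r^2 * 45 mod 47 = 37^2 * 45 = 6*45 = 35
  bit 5 = 1: r = r^2 * 45 mod 47 = 35^2 * 45 = 3*45 = 41
  -> A = 41
B = 45^10 mod 47  (bits of 10 = 1010)
  bit 0 = 1: r = r^2 * 45 mod 47 = 1^2 * 45 = 1*45 = 45
  bit 1 = 0: r = r^2 mod 47 = 45^2 = 4
  bit 2 = 1: r = r^2 * 45 mod 47 = 4^2 * 45 = 16*45 = 15
  bit 3 = 0: r = r^2 mod 47 = 15^2 = 37
  -> B = 37
s = B^a = 37^43 mod 47  (bits of 43 = 101011)
  bit 0 = 1: r = r^2 * 37 mod 47 = 1^2 * 37 = 1*37 = 37
  bit 1 = 0: r = r^2 mod 47 = 37^2 = 6
  bit 2 = 1: r = r^2 * 37 mod 47 = 6^2 * 37 = 36*37 = 16
  bit 3 = 0: r = r^2 mod 47 = 16^2 = 21
  bit 4 = 1: r = r^2 * 37 mod 47 = 21^2 * 37 = 18*37 = 8
  bit 5 = 1: r = r^2 * 37 mod 47 = 8^2 * 37 = 17*37 = 18
  -> s = B^a = 18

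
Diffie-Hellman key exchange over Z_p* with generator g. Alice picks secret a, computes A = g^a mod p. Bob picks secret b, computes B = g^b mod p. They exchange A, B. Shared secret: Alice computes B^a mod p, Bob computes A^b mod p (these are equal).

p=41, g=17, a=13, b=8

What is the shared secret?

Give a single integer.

A = 17^13 mod 41  (bits of 13 = 1101)
  bit 0 = 1: r = r^2 * 17 mod 41 = 1^2 * 17 = 1*17 = 17
  bit 1 = 1: r = r^2 * 17 mod 41 = 17^2 * 17 = 2*17 = 34
  bit 2 = 0: r = r^2 mod 41 = 34^2 = 8
  bit 3 = 1: r = r^2 * 17 mod 41 = 8^2 * 17 = 23*17 = 22
  -> A = 22
B = 17^8 mod 41  (bits of 8 = 1000)
  bit 0 = 1: r = r^2 * 17 mod 41 = 1^2 * 17 = 1*17 = 17
  bit 1 = 0: r = r^2 mod 41 = 17^2 = 2
  bit 2 = 0: r = r^2 mod 41 = 2^2 = 4
  bit 3 = 0: r = r^2 mod 41 = 4^2 = 16
  -> B = 16
s = B^a = 16^13 mod 41  (bits of 13 = 1101)
  bit 0 = 1: r = r^2 * 16 mod 41 = 1^2 * 16 = 1*16 = 16
  bit 1 = 1: r = r^2 * 16 mod 41 = 16^2 * 16 = 10*16 = 37
  bit 2 = 0: r = r^2 mod 41 = 37^2 = 16
  bit 3 = 1: r = r^2 * 16 mod 41 = 16^2 * 16 = 10*16 = 37
  -> s = B^a = 37

Answer: 37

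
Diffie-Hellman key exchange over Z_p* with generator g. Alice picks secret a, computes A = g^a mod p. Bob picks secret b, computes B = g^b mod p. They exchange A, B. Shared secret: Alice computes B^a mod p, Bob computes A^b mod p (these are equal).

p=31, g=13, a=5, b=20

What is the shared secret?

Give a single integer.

A = 13^5 mod 31  (bits of 5 = 101)
  bit 0 = 1: r = r^2 * 13 mod 31 = 1^2 * 13 = 1*13 = 13
  bit 1 = 0: r = r^2 mod 31 = 13^2 = 14
  bit 2 = 1: r = r^2 * 13 mod 31 = 14^2 * 13 = 10*13 = 6
  -> A = 6
B = 13^20 mod 31  (bits of 20 = 10100)
  bit 0 = 1: r = r^2 * 13 mod 31 = 1^2 * 13 = 1*13 = 13
  bit 1 = 0: r = r^2 mod 31 = 13^2 = 14
  bit 2 = 1: r = r^2 * 13 mod 31 = 14^2 * 13 = 10*13 = 6
  bit 3 = 0: r = r^2 mod 31 = 6^2 = 5
  bit 4 = 0: r = r^2 mod 31 = 5^2 = 25
  -> B = 25
s = B^a = 25^5 mod 31  (bits of 5 = 101)
  bit 0 = 1: r = r^2 * 25 mod 31 = 1^2 * 25 = 1*25 = 25
  bit 1 = 0: r = r^2 mod 31 = 25^2 = 5
  bit 2 = 1: r = r^2 * 25 mod 31 = 5^2 * 25 = 25*25 = 5
  -> s = B^a = 5

Answer: 5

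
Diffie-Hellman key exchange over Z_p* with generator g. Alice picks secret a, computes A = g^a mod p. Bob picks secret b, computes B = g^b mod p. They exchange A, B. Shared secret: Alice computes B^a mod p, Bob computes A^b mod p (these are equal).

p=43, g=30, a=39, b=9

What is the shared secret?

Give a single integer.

A = 30^39 mod 43  (bits of 39 = 100111)
  bit 0 = 1: r = r^2 * 30 mod 43 = 1^2 * 30 = 1*30 = 30
  bit 1 = 0: r = r^2 mod 43 = 30^2 = 40
  bit 2 = 0: r = r^2 mod 43 = 40^2 = 9
  bit 3 = 1: r = r^2 * 30 mod 43 = 9^2 * 30 = 38*30 = 22
  bit 4 = 1: r = r^2 * 30 mod 43 = 22^2 * 30 = 11*30 = 29
  bit 5 = 1: r = r^2 * 30 mod 43 = 29^2 * 30 = 24*30 = 32
  -> A = 32
B = 30^9 mod 43  (bits of 9 = 1001)
  bit 0 = 1: r = r^2 * 30 mod 43 = 1^2 * 30 = 1*30 = 30
  bit 1 = 0: r = r^2 mod 43 = 30^2 = 40
  bit 2 = 0: r = r^2 mod 43 = 40^2 = 9
  bit 3 = 1: r = r^2 * 30 mod 43 = 9^2 * 30 = 38*30 = 22
  -> B = 22
s = B^a = 22^39 mod 43  (bits of 39 = 100111)
  bit 0 = 1: r = r^2 * 22 mod 43 = 1^2 * 22 = 1*22 = 22
  bit 1 = 0: r = r^2 mod 43 = 22^2 = 11
  bit 2 = 0: r = r^2 mod 43 = 11^2 = 35
  bit 3 = 1: r = r^2 * 22 mod 43 = 35^2 * 22 = 21*22 = 32
  bit 4 = 1: r = r^2 * 22 mod 43 = 32^2 * 22 = 35*22 = 39
  bit 5 = 1: r = r^2 * 22 mod 43 = 39^2 * 22 = 16*22 = 8
  -> s = B^a = 8

Answer: 8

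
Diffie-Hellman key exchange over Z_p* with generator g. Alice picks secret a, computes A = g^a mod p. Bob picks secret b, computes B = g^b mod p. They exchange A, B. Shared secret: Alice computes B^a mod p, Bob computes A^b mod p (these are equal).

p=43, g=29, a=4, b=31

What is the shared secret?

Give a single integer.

A = 29^4 mod 43  (bits of 4 = 100)
  bit 0 = 1: r = r^2 * 29 mod 43 = 1^2 * 29 = 1*29 = 29
  bit 1 = 0: r = r^2 mod 43 = 29^2 = 24
  bit 2 = 0: r = r^2 mod 43 = 24^2 = 17
  -> A = 17
B = 29^31 mod 43  (bits of 31 = 11111)
  bit 0 = 1: r = r^2 * 29 mod 43 = 1^2 * 29 = 1*29 = 29
  bit 1 = 1: r = r^2 * 29 mod 43 = 29^2 * 29 = 24*29 = 8
  bit 2 = 1: r = r^2 * 29 mod 43 = 8^2 * 29 = 21*29 = 7
  bit 3 = 1: r = r^2 * 29 mod 43 = 7^2 * 29 = 6*29 = 2
  bit 4 = 1: r = r^2 * 29 mod 43 = 2^2 * 29 = 4*29 = 30
  -> B = 30
s = B^a = 30^4 mod 43  (bits of 4 = 100)
  bit 0 = 1: r = r^2 * 30 mod 43 = 1^2 * 30 = 1*30 = 30
  bit 1 = 0: r = r^2 mod 43 = 30^2 = 40
  bit 2 = 0: r = r^2 mod 43 = 40^2 = 9
  -> s = B^a = 9

Answer: 9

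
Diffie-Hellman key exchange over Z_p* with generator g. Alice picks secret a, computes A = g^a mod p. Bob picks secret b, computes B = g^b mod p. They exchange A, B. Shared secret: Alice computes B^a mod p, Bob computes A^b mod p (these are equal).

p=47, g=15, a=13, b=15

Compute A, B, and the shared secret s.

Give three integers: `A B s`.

Answer: 44 30 5

Derivation:
A = 15^13 mod 47  (bits of 13 = 1101)
  bit 0 = 1: r = r^2 * 15 mod 47 = 1^2 * 15 = 1*15 = 15
  bit 1 = 1: r = r^2 * 15 mod 47 = 15^2 * 15 = 37*15 = 38
  bit 2 = 0: r = r^2 mod 47 = 38^2 = 34
  bit 3 = 1: r = r^2 * 15 mod 47 = 34^2 * 15 = 28*15 = 44
  -> A = 44
B = 15^15 mod 47  (bits of 15 = 1111)
  bit 0 = 1: r = r^2 * 15 mod 47 = 1^2 * 15 = 1*15 = 15
  bit 1 = 1: r = r^2 * 15 mod 47 = 15^2 * 15 = 37*15 = 38
  bit 2 = 1: r = r^2 * 15 mod 47 = 38^2 * 15 = 34*15 = 40
  bit 3 = 1: r = r^2 * 15 mod 47 = 40^2 * 15 = 2*15 = 30
  -> B = 30
s = B^a = 30^13 mod 47  (bits of 13 = 1101)
  bit 0 = 1: r = r^2 * 30 mod 47 = 1^2 * 30 = 1*30 = 30
  bit 1 = 1: r = r^2 * 30 mod 47 = 30^2 * 30 = 7*30 = 22
  bit 2 = 0: r = r^2 mod 47 = 22^2 = 14
  bit 3 = 1: r = r^2 * 30 mod 47 = 14^2 * 30 = 8*30 = 5
  -> s = B^a = 5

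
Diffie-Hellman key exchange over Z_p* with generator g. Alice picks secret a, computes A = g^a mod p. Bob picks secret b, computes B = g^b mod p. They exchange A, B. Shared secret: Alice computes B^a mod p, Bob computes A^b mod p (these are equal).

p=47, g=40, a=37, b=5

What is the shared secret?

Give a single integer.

A = 40^37 mod 47  (bits of 37 = 100101)
  bit 0 = 1: r = r^2 * 40 mod 47 = 1^2 * 40 = 1*40 = 40
  bit 1 = 0: r = r^2 mod 47 = 40^2 = 2
  bit 2 = 0: r = r^2 mod 47 = 2^2 = 4
  bit 3 = 1: r = r^2 * 40 mod 47 = 4^2 * 40 = 16*40 = 29
  bit 4 = 0: r = r^2 mod 47 = 29^2 = 42
  bit 5 = 1: r = r^2 * 40 mod 47 = 42^2 * 40 = 25*40 = 13
  -> A = 13
B = 40^5 mod 47  (bits of 5 = 101)
  bit 0 = 1: r = r^2 * 40 mod 47 = 1^2 * 40 = 1*40 = 40
  bit 1 = 0: r = r^2 mod 47 = 40^2 = 2
  bit 2 = 1: r = r^2 * 40 mod 47 = 2^2 * 40 = 4*40 = 19
  -> B = 19
s = B^a = 19^37 mod 47  (bits of 37 = 100101)
  bit 0 = 1: r = r^2 * 19 mod 47 = 1^2 * 19 = 1*19 = 19
  bit 1 = 0: r = r^2 mod 47 = 19^2 = 32
  bit 2 = 0: r = r^2 mod 47 = 32^2 = 37
  bit 3 = 1: r = r^2 * 19 mod 47 = 37^2 * 19 = 6*19 = 20
  bit 4 = 0: r = r^2 mod 47 = 20^2 = 24
  bit 5 = 1: r = r^2 * 19 mod 47 = 24^2 * 19 = 12*19 = 40
  -> s = B^a = 40

Answer: 40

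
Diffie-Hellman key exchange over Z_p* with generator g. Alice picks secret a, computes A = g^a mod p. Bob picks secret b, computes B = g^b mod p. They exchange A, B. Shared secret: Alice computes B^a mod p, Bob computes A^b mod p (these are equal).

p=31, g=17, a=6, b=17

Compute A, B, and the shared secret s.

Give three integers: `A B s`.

Answer: 8 21 2

Derivation:
A = 17^6 mod 31  (bits of 6 = 110)
  bit 0 = 1: r = r^2 * 17 mod 31 = 1^2 * 17 = 1*17 = 17
  bit 1 = 1: r = r^2 * 17 mod 31 = 17^2 * 17 = 10*17 = 15
  bit 2 = 0: r = r^2 mod 31 = 15^2 = 8
  -> A = 8
B = 17^17 mod 31  (bits of 17 = 10001)
  bit 0 = 1: r = r^2 * 17 mod 31 = 1^2 * 17 = 1*17 = 17
  bit 1 = 0: r = r^2 mod 31 = 17^2 = 10
  bit 2 = 0: r = r^2 mod 31 = 10^2 = 7
  bit 3 = 0: r = r^2 mod 31 = 7^2 = 18
  bit 4 = 1: r = r^2 * 17 mod 31 = 18^2 * 17 = 14*17 = 21
  -> B = 21
s = B^a = 21^6 mod 31  (bits of 6 = 110)
  bit 0 = 1: r = r^2 * 21 mod 31 = 1^2 * 21 = 1*21 = 21
  bit 1 = 1: r = r^2 * 21 mod 31 = 21^2 * 21 = 7*21 = 23
  bit 2 = 0: r = r^2 mod 31 = 23^2 = 2
  -> s = B^a = 2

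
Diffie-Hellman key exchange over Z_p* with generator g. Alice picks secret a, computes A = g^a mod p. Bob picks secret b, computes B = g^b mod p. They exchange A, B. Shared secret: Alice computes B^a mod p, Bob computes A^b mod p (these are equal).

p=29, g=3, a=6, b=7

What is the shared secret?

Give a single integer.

A = 3^6 mod 29  (bits of 6 = 110)
  bit 0 = 1: r = r^2 * 3 mod 29 = 1^2 * 3 = 1*3 = 3
  bit 1 = 1: r = r^2 * 3 mod 29 = 3^2 * 3 = 9*3 = 27
  bit 2 = 0: r = r^2 mod 29 = 27^2 = 4
  -> A = 4
B = 3^7 mod 29  (bits of 7 = 111)
  bit 0 = 1: r = r^2 * 3 mod 29 = 1^2 * 3 = 1*3 = 3
  bit 1 = 1: r = r^2 * 3 mod 29 = 3^2 * 3 = 9*3 = 27
  bit 2 = 1: r = r^2 * 3 mod 29 = 27^2 * 3 = 4*3 = 12
  -> B = 12
s = B^a = 12^6 mod 29  (bits of 6 = 110)
  bit 0 = 1: r = r^2 * 12 mod 29 = 1^2 * 12 = 1*12 = 12
  bit 1 = 1: r = r^2 * 12 mod 29 = 12^2 * 12 = 28*12 = 17
  bit 2 = 0: r = r^2 mod 29 = 17^2 = 28
  -> s = B^a = 28

Answer: 28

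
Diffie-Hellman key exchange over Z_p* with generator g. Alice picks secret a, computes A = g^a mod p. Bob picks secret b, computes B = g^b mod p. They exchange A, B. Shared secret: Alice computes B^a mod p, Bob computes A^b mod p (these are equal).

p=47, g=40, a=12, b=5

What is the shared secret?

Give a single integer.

A = 40^12 mod 47  (bits of 12 = 1100)
  bit 0 = 1: r = r^2 * 40 mod 47 = 1^2 * 40 = 1*40 = 40
  bit 1 = 1: r = r^2 * 40 mod 47 = 40^2 * 40 = 2*40 = 33
  bit 2 = 0: r = r^2 mod 47 = 33^2 = 8
  bit 3 = 0: r = r^2 mod 47 = 8^2 = 17
  -> A = 17
B = 40^5 mod 47  (bits of 5 = 101)
  bit 0 = 1: r = r^2 * 40 mod 47 = 1^2 * 40 = 1*40 = 40
  bit 1 = 0: r = r^2 mod 47 = 40^2 = 2
  bit 2 = 1: r = r^2 * 40 mod 47 = 2^2 * 40 = 4*40 = 19
  -> B = 19
s = B^a = 19^12 mod 47  (bits of 12 = 1100)
  bit 0 = 1: r = r^2 * 19 mod 47 = 1^2 * 19 = 1*19 = 19
  bit 1 = 1: r = r^2 * 19 mod 47 = 19^2 * 19 = 32*19 = 44
  bit 2 = 0: r = r^2 mod 47 = 44^2 = 9
  bit 3 = 0: r = r^2 mod 47 = 9^2 = 34
  -> s = B^a = 34

Answer: 34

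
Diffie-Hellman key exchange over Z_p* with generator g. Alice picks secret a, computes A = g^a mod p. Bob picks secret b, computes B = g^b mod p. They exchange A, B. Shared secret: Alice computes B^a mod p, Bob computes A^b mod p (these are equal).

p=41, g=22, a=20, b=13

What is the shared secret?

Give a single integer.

Answer: 40

Derivation:
A = 22^20 mod 41  (bits of 20 = 10100)
  bit 0 = 1: r = r^2 * 22 mod 41 = 1^2 * 22 = 1*22 = 22
  bit 1 = 0: r = r^2 mod 41 = 22^2 = 33
  bit 2 = 1: r = r^2 * 22 mod 41 = 33^2 * 22 = 23*22 = 14
  bit 3 = 0: r = r^2 mod 41 = 14^2 = 32
  bit 4 = 0: r = r^2 mod 41 = 32^2 = 40
  -> A = 40
B = 22^13 mod 41  (bits of 13 = 1101)
  bit 0 = 1: r = r^2 * 22 mod 41 = 1^2 * 22 = 1*22 = 22
  bit 1 = 1: r = r^2 * 22 mod 41 = 22^2 * 22 = 33*22 = 29
  bit 2 = 0: r = r^2 mod 41 = 29^2 = 21
  bit 3 = 1: r = r^2 * 22 mod 41 = 21^2 * 22 = 31*22 = 26
  -> B = 26
s = B^a = 26^20 mod 41  (bits of 20 = 10100)
  bit 0 = 1: r = r^2 * 26 mod 41 = 1^2 * 26 = 1*26 = 26
  bit 1 = 0: r = r^2 mod 41 = 26^2 = 20
  bit 2 = 1: r = r^2 * 26 mod 41 = 20^2 * 26 = 31*26 = 27
  bit 3 = 0: r = r^2 mod 41 = 27^2 = 32
  bit 4 = 0: r = r^2 mod 41 = 32^2 = 40
  -> s = B^a = 40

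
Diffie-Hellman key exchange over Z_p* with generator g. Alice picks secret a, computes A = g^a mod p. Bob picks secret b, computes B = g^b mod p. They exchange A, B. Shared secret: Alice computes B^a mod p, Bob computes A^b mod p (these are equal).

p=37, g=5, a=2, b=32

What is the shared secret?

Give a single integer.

Answer: 7

Derivation:
A = 5^2 mod 37  (bits of 2 = 10)
  bit 0 = 1: r = r^2 * 5 mod 37 = 1^2 * 5 = 1*5 = 5
  bit 1 = 0: r = r^2 mod 37 = 5^2 = 25
  -> A = 25
B = 5^32 mod 37  (bits of 32 = 100000)
  bit 0 = 1: r = r^2 * 5 mod 37 = 1^2 * 5 = 1*5 = 5
  bit 1 = 0: r = r^2 mod 37 = 5^2 = 25
  bit 2 = 0: r = r^2 mod 37 = 25^2 = 33
  bit 3 = 0: r = r^2 mod 37 = 33^2 = 16
  bit 4 = 0: r = r^2 mod 37 = 16^2 = 34
  bit 5 = 0: r = r^2 mod 37 = 34^2 = 9
  -> B = 9
s = B^a = 9^2 mod 37  (bits of 2 = 10)
  bit 0 = 1: r = r^2 * 9 mod 37 = 1^2 * 9 = 1*9 = 9
  bit 1 = 0: r = r^2 mod 37 = 9^2 = 7
  -> s = B^a = 7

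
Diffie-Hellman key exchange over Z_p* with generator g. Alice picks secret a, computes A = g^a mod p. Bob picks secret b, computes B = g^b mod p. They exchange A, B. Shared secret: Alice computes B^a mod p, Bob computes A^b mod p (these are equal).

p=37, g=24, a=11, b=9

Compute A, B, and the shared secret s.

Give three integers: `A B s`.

A = 24^11 mod 37  (bits of 11 = 1011)
  bit 0 = 1: r = r^2 * 24 mod 37 = 1^2 * 24 = 1*24 = 24
  bit 1 = 0: r = r^2 mod 37 = 24^2 = 21
  bit 2 = 1: r = r^2 * 24 mod 37 = 21^2 * 24 = 34*24 = 2
  bit 3 = 1: r = r^2 * 24 mod 37 = 2^2 * 24 = 4*24 = 22
  -> A = 22
B = 24^9 mod 37  (bits of 9 = 1001)
  bit 0 = 1: r = r^2 * 24 mod 37 = 1^2 * 24 = 1*24 = 24
  bit 1 = 0: r = r^2 mod 37 = 24^2 = 21
  bit 2 = 0: r = r^2 mod 37 = 21^2 = 34
  bit 3 = 1: r = r^2 * 24 mod 37 = 34^2 * 24 = 9*24 = 31
  -> B = 31
s = B^a = 31^11 mod 37  (bits of 11 = 1011)
  bit 0 = 1: r = r^2 * 31 mod 37 = 1^2 * 31 = 1*31 = 31
  bit 1 = 0: r = r^2 mod 37 = 31^2 = 36
  bit 2 = 1: r = r^2 * 31 mod 37 = 36^2 * 31 = 1*31 = 31
  bit 3 = 1: r = r^2 * 31 mod 37 = 31^2 * 31 = 36*31 = 6
  -> s = B^a = 6

Answer: 22 31 6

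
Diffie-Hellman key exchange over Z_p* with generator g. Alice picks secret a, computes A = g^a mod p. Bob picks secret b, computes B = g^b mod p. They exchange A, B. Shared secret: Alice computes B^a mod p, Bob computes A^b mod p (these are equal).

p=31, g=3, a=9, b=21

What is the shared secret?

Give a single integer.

A = 3^9 mod 31  (bits of 9 = 1001)
  bit 0 = 1: r = r^2 * 3 mod 31 = 1^2 * 3 = 1*3 = 3
  bit 1 = 0: r = r^2 mod 31 = 3^2 = 9
  bit 2 = 0: r = r^2 mod 31 = 9^2 = 19
  bit 3 = 1: r = r^2 * 3 mod 31 = 19^2 * 3 = 20*3 = 29
  -> A = 29
B = 3^21 mod 31  (bits of 21 = 10101)
  bit 0 = 1: r = r^2 * 3 mod 31 = 1^2 * 3 = 1*3 = 3
  bit 1 = 0: r = r^2 mod 31 = 3^2 = 9
  bit 2 = 1: r = r^2 * 3 mod 31 = 9^2 * 3 = 19*3 = 26
  bit 3 = 0: r = r^2 mod 31 = 26^2 = 25
  bit 4 = 1: r = r^2 * 3 mod 31 = 25^2 * 3 = 5*3 = 15
  -> B = 15
s = B^a = 15^9 mod 31  (bits of 9 = 1001)
  bit 0 = 1: r = r^2 * 15 mod 31 = 1^2 * 15 = 1*15 = 15
  bit 1 = 0: r = r^2 mod 31 = 15^2 = 8
  bit 2 = 0: r = r^2 mod 31 = 8^2 = 2
  bit 3 = 1: r = r^2 * 15 mod 31 = 2^2 * 15 = 4*15 = 29
  -> s = B^a = 29

Answer: 29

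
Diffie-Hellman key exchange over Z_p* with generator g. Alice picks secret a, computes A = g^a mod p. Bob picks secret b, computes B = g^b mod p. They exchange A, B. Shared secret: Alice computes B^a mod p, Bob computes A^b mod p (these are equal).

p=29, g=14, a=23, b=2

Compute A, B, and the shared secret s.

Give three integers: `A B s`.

A = 14^23 mod 29  (bits of 23 = 10111)
  bit 0 = 1: r = r^2 * 14 mod 29 = 1^2 * 14 = 1*14 = 14
  bit 1 = 0: r = r^2 mod 29 = 14^2 = 22
  bit 2 = 1: r = r^2 * 14 mod 29 = 22^2 * 14 = 20*14 = 19
  bit 3 = 1: r = r^2 * 14 mod 29 = 19^2 * 14 = 13*14 = 8
  bit 4 = 1: r = r^2 * 14 mod 29 = 8^2 * 14 = 6*14 = 26
  -> A = 26
B = 14^2 mod 29  (bits of 2 = 10)
  bit 0 = 1: r = r^2 * 14 mod 29 = 1^2 * 14 = 1*14 = 14
  bit 1 = 0: r = r^2 mod 29 = 14^2 = 22
  -> B = 22
s = B^a = 22^23 mod 29  (bits of 23 = 10111)
  bit 0 = 1: r = r^2 * 22 mod 29 = 1^2 * 22 = 1*22 = 22
  bit 1 = 0: r = r^2 mod 29 = 22^2 = 20
  bit 2 = 1: r = r^2 * 22 mod 29 = 20^2 * 22 = 23*22 = 13
  bit 3 = 1: r = r^2 * 22 mod 29 = 13^2 * 22 = 24*22 = 6
  bit 4 = 1: r = r^2 * 22 mod 29 = 6^2 * 22 = 7*22 = 9
  -> s = B^a = 9

Answer: 26 22 9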